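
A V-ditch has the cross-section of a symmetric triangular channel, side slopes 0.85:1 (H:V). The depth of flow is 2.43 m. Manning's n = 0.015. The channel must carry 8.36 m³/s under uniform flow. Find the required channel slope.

For a triangular section with side slope z = 0.85: A = zy² = 0.85×2.43² = 5.019 m²; P = 2y√(1+z²) = 2×2.43×1.312 = 6.378 m.
Hydraulic radius R = A/P = 5.019/6.378 = 0.7869 m.
From Manning's equation, S = [nQ / (1 A R^(2/3))]² = [0.015 × 8.36 / (1 × 5.019 × 0.7869^(2/3))]² = 0.000859.

S = 0.000859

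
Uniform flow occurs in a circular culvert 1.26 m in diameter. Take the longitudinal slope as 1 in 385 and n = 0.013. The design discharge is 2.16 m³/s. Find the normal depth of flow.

y_n = 0.985 m

Manning's equation rearranged: A R^(2/3) = nQ / (1·√S) = 0.013 × 2.16 / (√0.002597) = 0.551.
Try y = 0.766 m: A R^(2/3) = 0.3957 — low.
Try y = 1.14 m: A R^(2/3) = 0.6165 — high.
Try y = 0.985 m: A R^(2/3) = 0.5512 — close enough.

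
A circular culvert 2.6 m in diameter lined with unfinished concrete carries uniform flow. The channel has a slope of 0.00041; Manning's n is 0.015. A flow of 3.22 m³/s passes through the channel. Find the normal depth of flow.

Manning's equation rearranged: A R^(2/3) = nQ / (1·√S) = 0.015 × 3.22 / (√0.00041) = 2.385.
Try y = 1.83 m: A R^(2/3) = 3.359 — too large.
Try y = 1.45 m: A R^(2/3) = 2.386 — matches.

y_n = 1.45 m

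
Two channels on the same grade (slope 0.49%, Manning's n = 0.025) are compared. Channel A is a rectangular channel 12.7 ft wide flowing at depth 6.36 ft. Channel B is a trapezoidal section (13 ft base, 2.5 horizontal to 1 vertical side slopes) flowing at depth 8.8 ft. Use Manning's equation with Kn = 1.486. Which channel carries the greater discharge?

channel B

Channel A: Flow area A = b·y = 12.7 × 6.36 = 80.77 ft². Wetted perimeter P = b + 2y = 12.7 + 2×6.36 = 25.42 ft. Hydraulic radius R = A/P = 80.77/25.42 = 3.177 ft. Q_A = (1.486/0.025)·80.77·3.177^(2/3)·√0.0049 = 726.4 ft³/s.
Channel B: With bottom width b = 13 ft and side slope z = 2.5: A = (b + zy)y = (13 + 2.5×8.8)×8.8 = 308 ft²; P = b + 2y√(1+z²) = 13 + 2×8.8×2.693 = 60.39 ft. Hydraulic radius R = A/P = 308/60.39 = 5.1 ft. Q_B = (1.486/0.025)·308·5.1^(2/3)·√0.0049 = 3797 ft³/s.
Q_A = 726.4 ft³/s vs Q_B = 3797 ft³/s, so channel B carries more.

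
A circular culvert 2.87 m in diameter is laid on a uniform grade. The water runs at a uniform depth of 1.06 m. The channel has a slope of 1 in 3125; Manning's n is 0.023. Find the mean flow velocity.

V = 0.54 m/s

For a circular section of diameter D = 2.87 m at depth y = 1.06 m, the central angle is θ = 2 arccos(1 − 2y/D) = 2.613 rad. Then A = (D²/8)(θ − sin θ) = 2.171 m² and P = Dθ/2 = 3.749 m.
Hydraulic radius R = A/P = 2.171/3.749 = 0.579 m.
From Manning's equation, V = (1/n) R^(2/3) S^(1/2) = (1/0.023) × 0.579^(2/3) × 0.00032^(1/2) = 0.54 m/s.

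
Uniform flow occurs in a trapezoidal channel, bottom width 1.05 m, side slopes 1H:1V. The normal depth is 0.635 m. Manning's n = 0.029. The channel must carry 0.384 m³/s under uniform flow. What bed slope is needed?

S = 0.000399

With bottom width b = 1.05 m and side slope z = 1: A = (b + zy)y = (1.05 + 1×0.635)×0.635 = 1.07 m²; P = b + 2y√(1+z²) = 1.05 + 2×0.635×1.414 = 2.846 m.
Hydraulic radius R = A/P = 1.07/2.846 = 0.376 m.
From Manning's equation, S = [nQ / (1 A R^(2/3))]² = [0.029 × 0.384 / (1 × 1.07 × 0.376^(2/3))]² = 0.000399.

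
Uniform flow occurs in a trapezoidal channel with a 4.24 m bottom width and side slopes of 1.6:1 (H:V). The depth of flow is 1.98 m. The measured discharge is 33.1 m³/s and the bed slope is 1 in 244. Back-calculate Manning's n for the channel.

n = 0.033

With bottom width b = 4.24 m and side slope z = 1.6: A = (b + zy)y = (4.24 + 1.6×1.98)×1.98 = 14.67 m²; P = b + 2y√(1+z²) = 4.24 + 2×1.98×1.887 = 11.71 m.
Hydraulic radius R = A/P = 14.67/11.71 = 1.252 m.
Rearranging Manning's equation: n = (1/Q) A R^(2/3) S^(1/2) = (1/33.1) × 14.67 × 1.252^(2/3) × √0.004098 = 0.033.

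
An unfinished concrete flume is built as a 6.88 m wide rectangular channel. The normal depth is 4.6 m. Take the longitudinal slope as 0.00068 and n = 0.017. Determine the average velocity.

V = 2.41 m/s

Flow area A = b·y = 6.88 × 4.6 = 31.65 m². Wetted perimeter P = b + 2y = 6.88 + 2×4.6 = 16.08 m.
Hydraulic radius R = A/P = 31.65/16.08 = 1.968 m.
From Manning's equation, V = (1/n) R^(2/3) S^(1/2) = (1/0.017) × 1.968^(2/3) × 0.00068^(1/2) = 2.41 m/s.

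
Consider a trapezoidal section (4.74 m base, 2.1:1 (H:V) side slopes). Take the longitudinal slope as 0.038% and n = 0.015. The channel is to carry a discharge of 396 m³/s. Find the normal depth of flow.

y_n = 6.83 m

Manning's equation rearranged: A R^(2/3) = nQ / (1·√S) = 0.015 × 396 / (√0.00038) = 304.7.
Trying y = 7.75 m: A R^(2/3) = 409.9 — over.
Trying y = 6.09 m: A R^(2/3) = 233.2 — short.
Trying y = 6.83 m: A R^(2/3) = 304.4 — matches.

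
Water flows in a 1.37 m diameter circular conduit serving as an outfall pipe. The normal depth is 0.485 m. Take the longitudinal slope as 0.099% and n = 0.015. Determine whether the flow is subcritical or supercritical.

For a circular section of diameter D = 1.37 m at depth y = 0.485 m, the central angle is θ = 2 arccos(1 − 2y/D) = 2.549 rad. Then A = (D²/8)(θ − sin θ) = 0.467 m² and P = Dθ/2 = 1.746 m.
Hydraulic radius R = A/P = 0.467/1.746 = 0.2675 m.
V = (1/n) R^(2/3) √S = (1/0.015) × 0.2675^(2/3) × √0.00099 = 0.8708 m/s. Hydraulic depth D_h = A/T = 0.467/1.31 = 0.3564 m.
Froude number Fr = V/√(g·D_h) = 0.8708/√(9.81×0.3564) = 0.466, which is less than 1, so the flow is subcritical.

subcritical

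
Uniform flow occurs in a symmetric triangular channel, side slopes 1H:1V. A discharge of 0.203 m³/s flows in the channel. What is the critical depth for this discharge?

At critical depth, Q² T / (g A³) = 1, i.e. A³/T = Q²/g = 0.203²/9.81 = 0.004201.
At y = 0.275 m: A³/T = 0.0007864 — too small.
At y = 0.484 m: A³/T = 0.01328 — too large.
At y = 0.384 m: A³/T = 0.004175 — ≈ 0.004201.

y_c = 0.384 m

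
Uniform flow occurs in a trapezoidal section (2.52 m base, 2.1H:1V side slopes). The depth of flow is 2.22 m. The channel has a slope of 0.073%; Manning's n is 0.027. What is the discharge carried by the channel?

Q = 18.4 m³/s

With bottom width b = 2.52 m and side slope z = 2.1: A = (b + zy)y = (2.52 + 2.1×2.22)×2.22 = 15.94 m²; P = b + 2y√(1+z²) = 2.52 + 2×2.22×2.326 = 12.85 m.
Hydraulic radius R = A/P = 15.94/12.85 = 1.241 m.
Manning's equation: Q = (1/n) A R^(2/3) S^(1/2) = (1/0.027) × 15.94 × 1.241^(2/3) × 0.00073^(1/2) = 18.4 m³/s.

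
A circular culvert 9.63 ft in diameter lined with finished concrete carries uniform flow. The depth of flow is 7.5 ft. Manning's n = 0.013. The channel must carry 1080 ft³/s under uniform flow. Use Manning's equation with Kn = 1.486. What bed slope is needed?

For a circular section of diameter D = 9.63 ft at depth y = 7.5 ft, the central angle is θ = 2 arccos(1 − 2y/D) = 4.325 rad. Then A = (D²/8)(θ − sin θ) = 60.86 ft² and P = Dθ/2 = 20.82 ft.
Hydraulic radius R = A/P = 60.86/20.82 = 2.923 ft.
From Manning's equation, S = [nQ / (1.486 A R^(2/3))]² = [0.013 × 1080 / (1.486 × 60.86 × 2.923^(2/3))]² = 0.00577.

S = 0.00577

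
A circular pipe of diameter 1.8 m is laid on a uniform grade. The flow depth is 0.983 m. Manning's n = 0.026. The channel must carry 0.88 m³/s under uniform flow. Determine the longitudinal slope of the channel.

S = 0.000699

For a circular section of diameter D = 1.8 m at depth y = 0.983 m, the central angle is θ = 2 arccos(1 − 2y/D) = 3.326 rad. Then A = (D²/8)(θ − sin θ) = 1.422 m² and P = Dθ/2 = 2.994 m.
Hydraulic radius R = A/P = 1.422/2.994 = 0.4748 m.
From Manning's equation, S = [nQ / (1 A R^(2/3))]² = [0.026 × 0.88 / (1 × 1.422 × 0.4748^(2/3))]² = 0.000699.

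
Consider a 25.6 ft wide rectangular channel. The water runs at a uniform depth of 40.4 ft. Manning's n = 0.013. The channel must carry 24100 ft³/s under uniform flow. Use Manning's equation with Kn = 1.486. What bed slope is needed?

S = 0.002

Flow area A = b·y = 25.6 × 40.4 = 1034 ft². Wetted perimeter P = b + 2y = 25.6 + 2×40.4 = 106.4 ft.
Hydraulic radius R = A/P = 1034/106.4 = 9.72 ft.
From Manning's equation, S = [nQ / (1.486 A R^(2/3))]² = [0.013 × 24100 / (1.486 × 1034 × 9.72^(2/3))]² = 0.002.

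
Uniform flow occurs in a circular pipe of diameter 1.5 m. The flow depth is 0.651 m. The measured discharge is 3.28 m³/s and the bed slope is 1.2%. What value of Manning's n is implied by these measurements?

For a circular section of diameter D = 1.5 m at depth y = 0.651 m, the central angle is θ = 2 arccos(1 − 2y/D) = 2.877 rad. Then A = (D²/8)(θ − sin θ) = 0.7355 m² and P = Dθ/2 = 2.158 m.
Hydraulic radius R = A/P = 0.7355/2.158 = 0.3409 m.
Rearranging Manning's equation: n = (1/Q) A R^(2/3) S^(1/2) = (1/3.28) × 0.7355 × 0.3409^(2/3) × √0.012 = 0.012.

n = 0.012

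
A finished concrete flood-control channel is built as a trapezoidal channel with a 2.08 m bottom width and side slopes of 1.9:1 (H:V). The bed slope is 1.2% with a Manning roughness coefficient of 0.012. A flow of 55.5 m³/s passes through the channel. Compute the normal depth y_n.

y_n = 1.43 m

Manning's equation rearranged: A R^(2/3) = nQ / (1·√S) = 0.012 × 55.5 / (√0.012) = 6.08.
Trying y = 1.03 m: A R^(2/3) = 3.086 — too small.
Trying y = 1.69 m: A R^(2/3) = 8.688 — too large.
Trying y = 1.43 m: A R^(2/3) = 6.08 — ≈ 6.08.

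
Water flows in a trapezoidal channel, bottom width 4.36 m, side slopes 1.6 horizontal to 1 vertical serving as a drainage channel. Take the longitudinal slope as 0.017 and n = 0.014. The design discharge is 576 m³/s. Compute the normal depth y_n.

y_n = 3.7 m

Manning's equation rearranged: A R^(2/3) = nQ / (1·√S) = 0.014 × 576 / (√0.017) = 61.85.
Trying y = 4.18 m: A R^(2/3) = 80.32 — too large.
Trying y = 3.25 m: A R^(2/3) = 47.14 — too small.
Trying y = 3.7 m: A R^(2/3) = 61.9 — close enough.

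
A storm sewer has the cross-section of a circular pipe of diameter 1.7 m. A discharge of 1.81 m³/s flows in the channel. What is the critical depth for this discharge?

y_c = 0.664 m

At critical depth, Q² T / (g A³) = 1, i.e. A³/T = Q²/g = 1.81²/9.81 = 0.334.
Try y = 0.58 m: A³/T = 0.1983 — low.
Try y = 0.717 m: A³/T = 0.4484 — high.
Try y = 0.664 m: A³/T = 0.3339 — ≈ 0.334.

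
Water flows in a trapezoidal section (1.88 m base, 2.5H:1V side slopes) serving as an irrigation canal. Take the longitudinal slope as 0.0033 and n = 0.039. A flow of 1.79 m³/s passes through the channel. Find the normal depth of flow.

Manning's equation rearranged: A R^(2/3) = nQ / (1·√S) = 0.039 × 1.79 / (√0.0033) = 1.215.
Try y = 0.757 m: A R^(2/3) = 1.749 — high.
Try y = 0.43 m: A R^(2/3) = 0.573 — low.
Try y = 0.632 m: A R^(2/3) = 1.214 — close enough.

y_n = 0.632 m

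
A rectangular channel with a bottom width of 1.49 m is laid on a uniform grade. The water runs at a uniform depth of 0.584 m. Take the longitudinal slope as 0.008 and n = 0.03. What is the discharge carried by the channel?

Flow area A = b·y = 1.49 × 0.584 = 0.8702 m². Wetted perimeter P = b + 2y = 1.49 + 2×0.584 = 2.658 m.
Hydraulic radius R = A/P = 0.8702/2.658 = 0.3274 m.
Manning's equation: Q = (1/n) A R^(2/3) S^(1/2) = (1/0.03) × 0.8702 × 0.3274^(2/3) × 0.008^(1/2) = 1.23 m³/s.

Q = 1.23 m³/s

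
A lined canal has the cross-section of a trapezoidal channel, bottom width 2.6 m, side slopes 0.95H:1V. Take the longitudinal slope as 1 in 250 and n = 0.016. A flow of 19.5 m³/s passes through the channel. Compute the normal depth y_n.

y_n = 1.4 m

Manning's equation rearranged: A R^(2/3) = nQ / (1·√S) = 0.016 × 19.5 / (√0.004) = 4.933.
Try y = 1.56 m: A R^(2/3) = 6.034 — high.
Try y = 0.99 m: A R^(2/3) = 2.65 — low.
Try y = 1.4 m: A R^(2/3) = 4.943 — ≈ 4.933.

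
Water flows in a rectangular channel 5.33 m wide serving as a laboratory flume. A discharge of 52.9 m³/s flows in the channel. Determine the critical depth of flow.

For a rectangular channel, critical depth y_c = (q²/g)^(1/3) where q = Q/b = 52.9/5.33 = 9.925 m²/s.
So y_c = (9.925²/9.81)^(1/3) = 2.16 m.

y_c = 2.16 m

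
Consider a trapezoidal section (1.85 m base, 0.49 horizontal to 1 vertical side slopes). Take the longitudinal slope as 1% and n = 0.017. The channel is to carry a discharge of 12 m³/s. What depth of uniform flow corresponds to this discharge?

Manning's equation rearranged: A R^(2/3) = nQ / (1·√S) = 0.017 × 12 / (√0.01) = 2.04.
Trying y = 1.44 m: A R^(2/3) = 2.977 — too large.
Trying y = 0.83 m: A R^(2/3) = 1.19 — too small.
Trying y = 1.15 m: A R^(2/3) = 2.038 — ≈ 2.04.

y_n = 1.15 m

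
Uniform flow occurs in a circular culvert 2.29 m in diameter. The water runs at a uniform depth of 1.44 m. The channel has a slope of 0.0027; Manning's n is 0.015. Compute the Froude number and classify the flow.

subcritical

For a circular section of diameter D = 2.29 m at depth y = 1.44 m, the central angle is θ = 2 arccos(1 − 2y/D) = 3.663 rad. Then A = (D²/8)(θ − sin θ) = 2.727 m² and P = Dθ/2 = 4.194 m.
Hydraulic radius R = A/P = 2.727/4.194 = 0.6503 m.
V = (1/n) R^(2/3) √S = (1/0.015) × 0.6503^(2/3) × √0.0027 = 2.6 m/s. Hydraulic depth D_h = A/T = 2.727/2.213 = 1.233 m.
Froude number Fr = V/√(g·D_h) = 2.6/√(9.81×1.233) = 0.748, which is less than 1, so the flow is subcritical.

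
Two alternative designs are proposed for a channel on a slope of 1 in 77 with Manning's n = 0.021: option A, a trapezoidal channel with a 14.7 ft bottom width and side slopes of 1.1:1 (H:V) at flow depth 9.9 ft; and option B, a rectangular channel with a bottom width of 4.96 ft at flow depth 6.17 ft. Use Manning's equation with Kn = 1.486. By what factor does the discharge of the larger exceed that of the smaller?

Channel A: With bottom width b = 14.7 ft and side slope z = 1.1: A = (b + zy)y = (14.7 + 1.1×9.9)×9.9 = 253.3 ft²; P = b + 2y√(1+z²) = 14.7 + 2×9.9×1.487 = 44.13 ft. Hydraulic radius R = A/P = 253.3/44.13 = 5.74 ft. Q_A = (1.486/0.021)·253.3·5.74^(2/3)·√0.01299 = 6550 ft³/s.
Channel B: Flow area A = b·y = 4.96 × 6.17 = 30.6 ft². Wetted perimeter P = b + 2y = 4.96 + 2×6.17 = 17.3 ft. Hydraulic radius R = A/P = 30.6/17.3 = 1.769 ft. Q_B = (1.486/0.021)·30.6·1.769^(2/3)·√0.01299 = 361 ft³/s.
The larger discharge is 6550 ft³/s and the smaller is 361 ft³/s; the ratio is 18.1.

18.1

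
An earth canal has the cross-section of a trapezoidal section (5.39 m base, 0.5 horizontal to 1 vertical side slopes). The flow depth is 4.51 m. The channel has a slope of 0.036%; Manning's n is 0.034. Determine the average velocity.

V = 0.952 m/s

With bottom width b = 5.39 m and side slope z = 0.5: A = (b + zy)y = (5.39 + 0.5×4.51)×4.51 = 34.48 m²; P = b + 2y√(1+z²) = 5.39 + 2×4.51×1.118 = 15.47 m.
Hydraulic radius R = A/P = 34.48/15.47 = 2.228 m.
From Manning's equation, V = (1/n) R^(2/3) S^(1/2) = (1/0.034) × 2.228^(2/3) × 0.00036^(1/2) = 0.952 m/s.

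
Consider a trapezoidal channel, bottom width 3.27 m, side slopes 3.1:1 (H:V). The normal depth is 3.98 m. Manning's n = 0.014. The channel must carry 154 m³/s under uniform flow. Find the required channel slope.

S = 0.00044

With bottom width b = 3.27 m and side slope z = 3.1: A = (b + zy)y = (3.27 + 3.1×3.98)×3.98 = 62.12 m²; P = b + 2y√(1+z²) = 3.27 + 2×3.98×3.257 = 29.2 m.
Hydraulic radius R = A/P = 62.12/29.2 = 2.128 m.
From Manning's equation, S = [nQ / (1 A R^(2/3))]² = [0.014 × 154 / (1 × 62.12 × 2.128^(2/3))]² = 0.00044.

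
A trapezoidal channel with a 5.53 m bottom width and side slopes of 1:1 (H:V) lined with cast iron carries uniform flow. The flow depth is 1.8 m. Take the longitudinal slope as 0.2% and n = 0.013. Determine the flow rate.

Q = 52.5 m³/s

With bottom width b = 5.53 m and side slope z = 1: A = (b + zy)y = (5.53 + 1×1.8)×1.8 = 13.19 m²; P = b + 2y√(1+z²) = 5.53 + 2×1.8×1.414 = 10.62 m.
Hydraulic radius R = A/P = 13.19/10.62 = 1.242 m.
Manning's equation: Q = (1/n) A R^(2/3) S^(1/2) = (1/0.013) × 13.19 × 1.242^(2/3) × 0.002^(1/2) = 52.5 m³/s.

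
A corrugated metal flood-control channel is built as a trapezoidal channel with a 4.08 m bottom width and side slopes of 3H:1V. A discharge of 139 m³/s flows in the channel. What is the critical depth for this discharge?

At critical depth, Q² T / (g A³) = 1, i.e. A³/T = Q²/g = 139²/9.81 = 1970.
Try y = 3.44 m: A³/T = 4917 — high.
Try y = 2.3 m: A³/T = 900.8 — low.
Try y = 2.78 m: A³/T = 1983 — ≈ 1970.

y_c = 2.78 m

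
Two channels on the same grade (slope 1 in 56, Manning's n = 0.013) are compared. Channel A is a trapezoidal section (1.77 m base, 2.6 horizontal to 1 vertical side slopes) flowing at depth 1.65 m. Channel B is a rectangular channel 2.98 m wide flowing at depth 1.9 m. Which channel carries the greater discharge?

Channel A: With bottom width b = 1.77 m and side slope z = 2.6: A = (b + zy)y = (1.77 + 2.6×1.65)×1.65 = 9.999 m²; P = b + 2y√(1+z²) = 1.77 + 2×1.65×2.786 = 10.96 m. Hydraulic radius R = A/P = 9.999/10.96 = 0.9121 m. Q_A = (1/0.013)·9.999·0.9121^(2/3)·√0.01786 = 96.67 m³/s.
Channel B: Flow area A = b·y = 2.98 × 1.9 = 5.662 m². Wetted perimeter P = b + 2y = 2.98 + 2×1.9 = 6.78 m. Hydraulic radius R = A/P = 5.662/6.78 = 0.8351 m. Q_B = (1/0.013)·5.662·0.8351^(2/3)·√0.01786 = 51.61 m³/s.
Q_A = 96.67 m³/s vs Q_B = 51.61 m³/s, so channel A carries more.

channel A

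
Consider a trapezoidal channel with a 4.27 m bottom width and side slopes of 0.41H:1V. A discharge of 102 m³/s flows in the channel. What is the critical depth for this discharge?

At critical depth, Q² T / (g A³) = 1, i.e. A³/T = Q²/g = 102²/9.81 = 1061.
Try y = 3.77 m: A³/T = 1432 — high.
Try y = 3.45 m: A³/T = 1063 — matches.

y_c = 3.45 m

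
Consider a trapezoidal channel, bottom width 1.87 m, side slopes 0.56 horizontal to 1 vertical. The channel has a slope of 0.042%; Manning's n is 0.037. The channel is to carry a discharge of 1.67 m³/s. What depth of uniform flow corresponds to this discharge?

Manning's equation rearranged: A R^(2/3) = nQ / (1·√S) = 0.037 × 1.67 / (√0.00042) = 3.015.
At y = 1.01 m: A R^(2/3) = 1.726 — low.
At y = 1.78 m: A R^(2/3) = 4.606 — high.
At y = 1.4 m: A R^(2/3) = 3.017 — ≈ 3.015.

y_n = 1.4 m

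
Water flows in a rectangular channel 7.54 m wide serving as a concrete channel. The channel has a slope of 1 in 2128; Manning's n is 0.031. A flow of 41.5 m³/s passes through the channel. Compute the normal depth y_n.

y_n = 4.79 m

Manning's equation rearranged: A R^(2/3) = nQ / (1·√S) = 0.031 × 41.5 / (√0.0004699) = 59.35.
Try y = 5.93 m: A R^(2/3) = 78.01 — over.
Try y = 3.61 m: A R^(2/3) = 40.93 — short.
Try y = 4.79 m: A R^(2/3) = 59.41 — close enough.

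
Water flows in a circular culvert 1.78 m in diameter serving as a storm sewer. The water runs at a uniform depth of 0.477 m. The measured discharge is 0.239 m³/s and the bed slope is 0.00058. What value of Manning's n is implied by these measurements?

For a circular section of diameter D = 1.78 m at depth y = 0.477 m, the central angle is θ = 2 arccos(1 − 2y/D) = 2.176 rad. Then A = (D²/8)(θ − sin θ) = 0.5364 m² and P = Dθ/2 = 1.937 m.
Hydraulic radius R = A/P = 0.5364/1.937 = 0.2769 m.
Rearranging Manning's equation: n = (1/Q) A R^(2/3) S^(1/2) = (1/0.239) × 0.5364 × 0.2769^(2/3) × √0.00058 = 0.023.

n = 0.023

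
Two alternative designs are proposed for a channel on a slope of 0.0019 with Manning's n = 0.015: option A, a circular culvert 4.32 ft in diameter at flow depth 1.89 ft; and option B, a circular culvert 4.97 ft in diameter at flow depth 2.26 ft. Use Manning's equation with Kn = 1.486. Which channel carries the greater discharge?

Channel A: For a circular section of diameter D = 4.32 ft at depth y = 1.89 ft, the central angle is θ = 2 arccos(1 − 2y/D) = 2.891 rad. Then A = (D²/8)(θ − sin θ) = 6.165 ft² and P = Dθ/2 = 6.244 ft. Hydraulic radius R = A/P = 6.165/6.244 = 0.9873 ft. Q_A = (1.486/0.015)·6.165·0.9873^(2/3)·√0.0019 = 26.4 ft³/s.
Channel B: For a circular section of diameter D = 4.97 ft at depth y = 2.26 ft, the central angle is θ = 2 arccos(1 − 2y/D) = 2.96 rad. Then A = (D²/8)(θ − sin θ) = 8.583 ft² and P = Dθ/2 = 7.356 ft. Hydraulic radius R = A/P = 8.583/7.356 = 1.167 ft. Q_B = (1.486/0.015)·8.583·1.167^(2/3)·√0.0019 = 41.08 ft³/s.
Q_A = 26.4 ft³/s vs Q_B = 41.08 ft³/s, so channel B carries more.

channel B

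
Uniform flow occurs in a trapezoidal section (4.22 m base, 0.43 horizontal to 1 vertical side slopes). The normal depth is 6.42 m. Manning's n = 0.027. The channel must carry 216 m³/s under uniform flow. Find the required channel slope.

S = 0.00509

With bottom width b = 4.22 m and side slope z = 0.43: A = (b + zy)y = (4.22 + 0.43×6.42)×6.42 = 44.82 m²; P = b + 2y√(1+z²) = 4.22 + 2×6.42×1.089 = 18.2 m.
Hydraulic radius R = A/P = 44.82/18.2 = 2.463 m.
From Manning's equation, S = [nQ / (1 A R^(2/3))]² = [0.027 × 216 / (1 × 44.82 × 2.463^(2/3))]² = 0.00509.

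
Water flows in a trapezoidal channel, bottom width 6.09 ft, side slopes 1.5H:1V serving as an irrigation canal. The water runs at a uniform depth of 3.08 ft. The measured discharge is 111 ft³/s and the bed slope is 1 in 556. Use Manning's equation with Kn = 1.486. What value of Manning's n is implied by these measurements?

With bottom width b = 6.09 ft and side slope z = 1.5: A = (b + zy)y = (6.09 + 1.5×3.08)×3.08 = 32.99 ft²; P = b + 2y√(1+z²) = 6.09 + 2×3.08×1.803 = 17.2 ft.
Hydraulic radius R = A/P = 32.99/17.2 = 1.918 ft.
Rearranging Manning's equation: n = (1.486/Q) A R^(2/3) S^(1/2) = (1.486/111) × 32.99 × 1.918^(2/3) × √0.001799 = 0.0289.

n = 0.0289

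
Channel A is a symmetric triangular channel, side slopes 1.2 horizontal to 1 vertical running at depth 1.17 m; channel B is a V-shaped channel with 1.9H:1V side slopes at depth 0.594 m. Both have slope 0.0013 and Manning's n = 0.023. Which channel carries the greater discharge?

channel A

Channel A: For a triangular section with side slope z = 1.2: A = zy² = 1.2×1.17² = 1.643 m²; P = 2y√(1+z²) = 2×1.17×1.562 = 3.655 m. Hydraulic radius R = A/P = 1.643/3.655 = 0.4494 m. Q_A = (1/0.023)·1.643·0.4494^(2/3)·√0.0013 = 1.511 m³/s.
Channel B: For a triangular section with side slope z = 1.9: A = zy² = 1.9×0.594² = 0.6704 m²; P = 2y√(1+z²) = 2×0.594×2.147 = 2.551 m. Hydraulic radius R = A/P = 0.6704/2.551 = 0.2628 m. Q_B = (1/0.023)·0.6704·0.2628^(2/3)·√0.0013 = 0.4312 m³/s.
Q_A = 1.511 m³/s vs Q_B = 0.4312 m³/s, so channel A carries more.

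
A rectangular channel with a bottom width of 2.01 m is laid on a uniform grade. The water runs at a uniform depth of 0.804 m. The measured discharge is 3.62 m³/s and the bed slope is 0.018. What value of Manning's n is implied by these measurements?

n = 0.035

Flow area A = b·y = 2.01 × 0.804 = 1.616 m². Wetted perimeter P = b + 2y = 2.01 + 2×0.804 = 3.618 m.
Hydraulic radius R = A/P = 1.616/3.618 = 0.4467 m.
Rearranging Manning's equation: n = (1/Q) A R^(2/3) S^(1/2) = (1/3.62) × 1.616 × 0.4467^(2/3) × √0.018 = 0.035.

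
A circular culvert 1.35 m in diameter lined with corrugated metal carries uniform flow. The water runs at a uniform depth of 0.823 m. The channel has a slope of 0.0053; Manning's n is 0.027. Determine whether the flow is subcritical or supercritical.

For a circular section of diameter D = 1.35 m at depth y = 0.823 m, the central angle is θ = 2 arccos(1 − 2y/D) = 3.584 rad. Then A = (D²/8)(θ − sin θ) = 0.9139 m² and P = Dθ/2 = 2.419 m.
Hydraulic radius R = A/P = 0.9139/2.419 = 0.3778 m.
V = (1/n) R^(2/3) √S = (1/0.027) × 0.3778^(2/3) × √0.0053 = 1.409 m/s. Hydraulic depth D_h = A/T = 0.9139/1.317 = 0.6938 m.
Froude number Fr = V/√(g·D_h) = 1.409/√(9.81×0.6938) = 0.54, which is less than 1, so the flow is subcritical.

subcritical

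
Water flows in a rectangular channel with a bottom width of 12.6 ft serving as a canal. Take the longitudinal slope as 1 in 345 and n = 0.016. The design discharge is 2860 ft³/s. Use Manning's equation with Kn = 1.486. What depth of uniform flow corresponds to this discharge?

Manning's equation rearranged: A R^(2/3) = nQ / (1.486·√S) = 0.016 × 2860 / (1.486 × √0.002899) = 572.
At y = 21 ft: A R^(2/3) = 757.7 — too large.
At y = 12.1 ft: A R^(2/3) = 393.3 — too small.
At y = 16.5 ft: A R^(2/3) = 571.6 — ≈ 572.

y_n = 16.5 ft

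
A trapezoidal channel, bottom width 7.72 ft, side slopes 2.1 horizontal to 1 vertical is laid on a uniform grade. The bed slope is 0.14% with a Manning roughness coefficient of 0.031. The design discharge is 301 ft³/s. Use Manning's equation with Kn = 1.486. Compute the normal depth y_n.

Manning's equation rearranged: A R^(2/3) = nQ / (1.486·√S) = 0.031 × 301 / (1.486 × √0.0014) = 167.8.
Try y = 5.86 ft: A R^(2/3) = 263 — too large.
Try y = 3.62 ft: A R^(2/3) = 95.48 — too small.
Try y = 4.75 ft: A R^(2/3) = 167.7 — close enough.

y_n = 4.75 ft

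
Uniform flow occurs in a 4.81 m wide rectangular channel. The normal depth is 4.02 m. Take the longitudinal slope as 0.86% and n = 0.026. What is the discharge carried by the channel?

Q = 90.6 m³/s

Flow area A = b·y = 4.81 × 4.02 = 19.34 m². Wetted perimeter P = b + 2y = 4.81 + 2×4.02 = 12.85 m.
Hydraulic radius R = A/P = 19.34/12.85 = 1.505 m.
Manning's equation: Q = (1/n) A R^(2/3) S^(1/2) = (1/0.026) × 19.34 × 1.505^(2/3) × 0.0086^(1/2) = 90.6 m³/s.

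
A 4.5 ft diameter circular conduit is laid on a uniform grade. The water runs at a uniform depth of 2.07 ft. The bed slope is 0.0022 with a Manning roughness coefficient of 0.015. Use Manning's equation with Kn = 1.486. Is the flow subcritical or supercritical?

subcritical

For a circular section of diameter D = 4.5 ft at depth y = 2.07 ft, the central angle is θ = 2 arccos(1 − 2y/D) = 2.981 rad. Then A = (D²/8)(θ − sin θ) = 7.143 ft² and P = Dθ/2 = 6.708 ft.
Hydraulic radius R = A/P = 7.143/6.708 = 1.065 ft.
V = (1.486/n) R^(2/3) √S = (1.486/0.015) × 1.065^(2/3) × √0.0022 = 4.845 ft/s. Hydraulic depth D_h = A/T = 7.143/4.486 = 1.592 ft.
Froude number Fr = V/√(g·D_h) = 4.845/√(32.2×1.592) = 0.677, which is less than 1, so the flow is subcritical.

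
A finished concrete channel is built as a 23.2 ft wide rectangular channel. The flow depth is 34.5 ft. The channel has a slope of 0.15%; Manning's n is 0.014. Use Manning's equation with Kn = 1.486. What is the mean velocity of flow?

V = 17.4 ft/s

Flow area A = b·y = 23.2 × 34.5 = 800.4 ft². Wetted perimeter P = b + 2y = 23.2 + 2×34.5 = 92.2 ft.
Hydraulic radius R = A/P = 800.4/92.2 = 8.681 ft.
From Manning's equation, V = (1.486/n) R^(2/3) S^(1/2) = (1.486/0.014) × 8.681^(2/3) × 0.0015^(1/2) = 17.4 ft/s.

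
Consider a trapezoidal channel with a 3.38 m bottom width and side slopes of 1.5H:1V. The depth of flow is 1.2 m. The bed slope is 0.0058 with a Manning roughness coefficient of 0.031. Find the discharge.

With bottom width b = 3.38 m and side slope z = 1.5: A = (b + zy)y = (3.38 + 1.5×1.2)×1.2 = 6.216 m²; P = b + 2y√(1+z²) = 3.38 + 2×1.2×1.803 = 7.707 m.
Hydraulic radius R = A/P = 6.216/7.707 = 0.8066 m.
Manning's equation: Q = (1/n) A R^(2/3) S^(1/2) = (1/0.031) × 6.216 × 0.8066^(2/3) × 0.0058^(1/2) = 13.2 m³/s.

Q = 13.2 m³/s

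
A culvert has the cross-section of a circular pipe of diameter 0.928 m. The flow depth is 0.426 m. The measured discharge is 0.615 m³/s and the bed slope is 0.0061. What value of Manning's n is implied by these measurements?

For a circular section of diameter D = 0.928 m at depth y = 0.426 m, the central angle is θ = 2 arccos(1 − 2y/D) = 2.978 rad. Then A = (D²/8)(θ − sin θ) = 0.303 m² and P = Dθ/2 = 1.382 m.
Hydraulic radius R = A/P = 0.303/1.382 = 0.2193 m.
Rearranging Manning's equation: n = (1/Q) A R^(2/3) S^(1/2) = (1/0.615) × 0.303 × 0.2193^(2/3) × √0.0061 = 0.014.

n = 0.014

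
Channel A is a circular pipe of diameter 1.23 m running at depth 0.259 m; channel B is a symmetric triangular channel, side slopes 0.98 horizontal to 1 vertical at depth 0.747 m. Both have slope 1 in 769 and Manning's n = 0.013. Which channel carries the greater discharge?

channel B

Channel A: For a circular section of diameter D = 1.23 m at depth y = 0.259 m, the central angle is θ = 2 arccos(1 − 2y/D) = 1.907 rad. Then A = (D²/8)(θ − sin θ) = 0.1821 m² and P = Dθ/2 = 1.173 m. Hydraulic radius R = A/P = 0.1821/1.173 = 0.1553 m. Q_A = (1/0.013)·0.1821·0.1553^(2/3)·√0.0013 = 0.1459 m³/s.
Channel B: For a triangular section with side slope z = 0.98: A = zy² = 0.98×0.747² = 0.5468 m²; P = 2y√(1+z²) = 2×0.747×1.4 = 2.092 m. Hydraulic radius R = A/P = 0.5468/2.092 = 0.2614 m. Q_B = (1/0.013)·0.5468·0.2614^(2/3)·√0.0013 = 0.6202 m³/s.
Q_A = 0.1459 m³/s vs Q_B = 0.6202 m³/s, so channel B carries more.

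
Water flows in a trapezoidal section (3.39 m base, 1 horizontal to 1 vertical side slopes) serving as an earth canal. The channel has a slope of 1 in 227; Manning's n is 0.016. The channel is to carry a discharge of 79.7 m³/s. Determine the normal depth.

Manning's equation rearranged: A R^(2/3) = nQ / (1·√S) = 0.016 × 79.7 / (√0.004405) = 19.21.
Try y = 1.84 m: A R^(2/3) = 10.38 — too small.
Try y = 2.9 m: A R^(2/3) = 24.68 — too large.
Try y = 2.55 m: A R^(2/3) = 19.21 — matches.

y_n = 2.55 m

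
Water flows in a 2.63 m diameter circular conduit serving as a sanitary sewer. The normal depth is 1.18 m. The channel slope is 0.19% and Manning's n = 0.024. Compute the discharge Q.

For a circular section of diameter D = 2.63 m at depth y = 1.18 m, the central angle is θ = 2 arccos(1 − 2y/D) = 2.936 rad. Then A = (D²/8)(θ − sin θ) = 2.362 m² and P = Dθ/2 = 3.861 m.
Hydraulic radius R = A/P = 2.362/3.861 = 0.6118 m.
Manning's equation: Q = (1/n) A R^(2/3) S^(1/2) = (1/0.024) × 2.362 × 0.6118^(2/3) × 0.0019^(1/2) = 3.09 m³/s.

Q = 3.09 m³/s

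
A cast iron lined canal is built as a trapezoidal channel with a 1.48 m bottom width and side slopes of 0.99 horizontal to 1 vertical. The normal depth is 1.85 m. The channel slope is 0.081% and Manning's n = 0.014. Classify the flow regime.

With bottom width b = 1.48 m and side slope z = 0.99: A = (b + zy)y = (1.48 + 0.99×1.85)×1.85 = 6.126 m²; P = b + 2y√(1+z²) = 1.48 + 2×1.85×1.407 = 6.686 m.
Hydraulic radius R = A/P = 6.126/6.686 = 0.9162 m.
V = (1/n) R^(2/3) √S = (1/0.014) × 0.9162^(2/3) × √0.00081 = 1.918 m/s. Hydraulic depth D_h = A/T = 6.126/5.143 = 1.191 m.
Froude number Fr = V/√(g·D_h) = 1.918/√(9.81×1.191) = 0.561, which is less than 1, so the flow is subcritical.

subcritical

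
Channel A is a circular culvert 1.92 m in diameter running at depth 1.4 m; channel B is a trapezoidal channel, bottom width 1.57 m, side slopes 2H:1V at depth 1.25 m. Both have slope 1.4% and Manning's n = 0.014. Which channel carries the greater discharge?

Channel A: For a circular section of diameter D = 1.92 m at depth y = 1.4 m, the central angle is θ = 2 arccos(1 − 2y/D) = 4.094 rad. Then A = (D²/8)(θ − sin θ) = 2.262 m² and P = Dθ/2 = 3.93 m. Hydraulic radius R = A/P = 2.262/3.93 = 0.5755 m. Q_A = (1/0.014)·2.262·0.5755^(2/3)·√0.014 = 13.23 m³/s.
Channel B: With bottom width b = 1.57 m and side slope z = 2: A = (b + zy)y = (1.57 + 2×1.25)×1.25 = 5.088 m²; P = b + 2y√(1+z²) = 1.57 + 2×1.25×2.236 = 7.16 m. Hydraulic radius R = A/P = 5.088/7.16 = 0.7105 m. Q_B = (1/0.014)·5.088·0.7105^(2/3)·√0.014 = 34.24 m³/s.
Q_A = 13.23 m³/s vs Q_B = 34.24 m³/s, so channel B carries more.

channel B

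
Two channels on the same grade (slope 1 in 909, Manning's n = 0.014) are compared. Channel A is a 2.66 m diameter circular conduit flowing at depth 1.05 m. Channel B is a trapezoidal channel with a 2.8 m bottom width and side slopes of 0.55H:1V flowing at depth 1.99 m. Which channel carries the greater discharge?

channel B

Channel A: For a circular section of diameter D = 2.66 m at depth y = 1.05 m, the central angle is θ = 2 arccos(1 − 2y/D) = 2.717 rad. Then A = (D²/8)(θ − sin θ) = 2.039 m² and P = Dθ/2 = 3.614 m. Hydraulic radius R = A/P = 2.039/3.614 = 0.5643 m. Q_A = (1/0.014)·2.039·0.5643^(2/3)·√0.0011 = 3.299 m³/s.
Channel B: With bottom width b = 2.8 m and side slope z = 0.55: A = (b + zy)y = (2.8 + 0.55×1.99)×1.99 = 7.75 m²; P = b + 2y√(1+z²) = 2.8 + 2×1.99×1.141 = 7.342 m. Hydraulic radius R = A/P = 7.75/7.342 = 1.056 m. Q_B = (1/0.014)·7.75·1.056^(2/3)·√0.0011 = 19.03 m³/s.
Q_A = 3.299 m³/s vs Q_B = 19.03 m³/s, so channel B carries more.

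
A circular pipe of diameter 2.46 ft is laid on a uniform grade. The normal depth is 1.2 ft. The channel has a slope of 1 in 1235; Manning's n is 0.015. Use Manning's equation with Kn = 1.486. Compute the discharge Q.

Q = 4.64 ft³/s

For a circular section of diameter D = 2.46 ft at depth y = 1.2 ft, the central angle is θ = 2 arccos(1 − 2y/D) = 3.093 rad. Then A = (D²/8)(θ − sin θ) = 2.303 ft² and P = Dθ/2 = 3.804 ft.
Hydraulic radius R = A/P = 2.303/3.804 = 0.6053 ft.
Manning's equation: Q = (1.486/n) A R^(2/3) S^(1/2) = (1.486/0.015) × 2.303 × 0.6053^(2/3) × 0.0008097^(1/2) = 4.64 ft³/s.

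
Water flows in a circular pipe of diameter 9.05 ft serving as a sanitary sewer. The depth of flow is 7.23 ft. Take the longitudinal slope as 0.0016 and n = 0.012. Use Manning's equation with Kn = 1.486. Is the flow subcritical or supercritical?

For a circular section of diameter D = 9.05 ft at depth y = 7.23 ft, the central angle is θ = 2 arccos(1 − 2y/D) = 4.423 rad. Then A = (D²/8)(θ − sin θ) = 55.09 ft² and P = Dθ/2 = 20.01 ft.
Hydraulic radius R = A/P = 55.09/20.01 = 2.753 ft.
V = (1.486/n) R^(2/3) √S = (1.486/0.012) × 2.753^(2/3) × √0.0016 = 9.729 ft/s. Hydraulic depth D_h = A/T = 55.09/7.255 = 7.594 ft.
Froude number Fr = V/√(g·D_h) = 9.729/√(32.2×7.594) = 0.622, which is less than 1, so the flow is subcritical.

subcritical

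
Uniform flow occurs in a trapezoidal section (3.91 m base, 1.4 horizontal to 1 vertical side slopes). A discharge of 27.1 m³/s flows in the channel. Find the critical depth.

At critical depth, Q² T / (g A³) = 1, i.e. A³/T = Q²/g = 27.1²/9.81 = 74.86.
Trying y = 1.15 m: A³/T = 35.88 — short.
Trying y = 1.57 m: A³/T = 106.2 — over.
Trying y = 1.42 m: A³/T = 74.49 — close enough.

y_c = 1.42 m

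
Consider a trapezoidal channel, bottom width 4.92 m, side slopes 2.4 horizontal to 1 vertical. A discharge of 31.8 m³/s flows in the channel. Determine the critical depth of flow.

y_c = 1.3 m

At critical depth, Q² T / (g A³) = 1, i.e. A³/T = Q²/g = 31.8²/9.81 = 103.1.
Try y = 0.991 m: A³/T = 39.1 — too small.
Try y = 1.3 m: A³/T = 102.3 — matches.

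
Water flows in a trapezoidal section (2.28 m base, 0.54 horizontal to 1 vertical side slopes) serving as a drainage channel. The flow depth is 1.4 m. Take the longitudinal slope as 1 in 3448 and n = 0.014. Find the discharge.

Q = 4.37 m³/s

With bottom width b = 2.28 m and side slope z = 0.54: A = (b + zy)y = (2.28 + 0.54×1.4)×1.4 = 4.25 m²; P = b + 2y√(1+z²) = 2.28 + 2×1.4×1.136 = 5.462 m.
Hydraulic radius R = A/P = 4.25/5.462 = 0.7782 m.
Manning's equation: Q = (1/n) A R^(2/3) S^(1/2) = (1/0.014) × 4.25 × 0.7782^(2/3) × 0.00029^(1/2) = 4.37 m³/s.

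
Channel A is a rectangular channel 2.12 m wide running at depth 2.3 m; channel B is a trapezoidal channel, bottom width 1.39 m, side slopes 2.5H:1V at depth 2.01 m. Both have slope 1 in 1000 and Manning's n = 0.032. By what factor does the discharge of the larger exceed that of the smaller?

3.4

Channel A: Flow area A = b·y = 2.12 × 2.3 = 4.876 m². Wetted perimeter P = b + 2y = 2.12 + 2×2.3 = 6.72 m. Hydraulic radius R = A/P = 4.876/6.72 = 0.7256 m. Q_A = (1/0.032)·4.876·0.7256^(2/3)·√0.001 = 3.891 m³/s.
Channel B: With bottom width b = 1.39 m and side slope z = 2.5: A = (b + zy)y = (1.39 + 2.5×2.01)×2.01 = 12.89 m²; P = b + 2y√(1+z²) = 1.39 + 2×2.01×2.693 = 12.21 m. Hydraulic radius R = A/P = 12.89/12.21 = 1.056 m. Q_B = (1/0.032)·12.89·1.056^(2/3)·√0.001 = 13.21 m³/s.
The larger discharge is 13.21 m³/s and the smaller is 3.891 m³/s; the ratio is 3.4.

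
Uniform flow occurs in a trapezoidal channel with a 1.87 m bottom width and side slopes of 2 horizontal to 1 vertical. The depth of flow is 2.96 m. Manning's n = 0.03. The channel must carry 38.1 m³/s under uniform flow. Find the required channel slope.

S = 0.0014

With bottom width b = 1.87 m and side slope z = 2: A = (b + zy)y = (1.87 + 2×2.96)×2.96 = 23.06 m²; P = b + 2y√(1+z²) = 1.87 + 2×2.96×2.236 = 15.11 m.
Hydraulic radius R = A/P = 23.06/15.11 = 1.526 m.
From Manning's equation, S = [nQ / (1 A R^(2/3))]² = [0.03 × 38.1 / (1 × 23.06 × 1.526^(2/3))]² = 0.0014.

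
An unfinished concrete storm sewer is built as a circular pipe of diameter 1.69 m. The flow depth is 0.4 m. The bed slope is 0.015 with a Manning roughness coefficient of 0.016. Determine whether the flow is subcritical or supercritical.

For a circular section of diameter D = 1.69 m at depth y = 0.4 m, the central angle is θ = 2 arccos(1 − 2y/D) = 2.032 rad. Then A = (D²/8)(θ − sin θ) = 0.4059 m² and P = Dθ/2 = 1.717 m.
Hydraulic radius R = A/P = 0.4059/1.717 = 0.2364 m.
V = (1/n) R^(2/3) √S = (1/0.016) × 0.2364^(2/3) × √0.015 = 2.926 m/s. Hydraulic depth D_h = A/T = 0.4059/1.437 = 0.2825 m.
Froude number Fr = V/√(g·D_h) = 2.926/√(9.81×0.2825) = 1.76, which is greater than 1, so the flow is supercritical.

supercritical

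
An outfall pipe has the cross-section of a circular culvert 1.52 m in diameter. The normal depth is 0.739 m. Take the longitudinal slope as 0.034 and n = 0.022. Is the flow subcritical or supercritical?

For a circular section of diameter D = 1.52 m at depth y = 0.739 m, the central angle is θ = 2 arccos(1 − 2y/D) = 3.086 rad. Then A = (D²/8)(θ − sin θ) = 0.8754 m² and P = Dθ/2 = 2.346 m.
Hydraulic radius R = A/P = 0.8754/2.346 = 0.3732 m.
V = (1/n) R^(2/3) √S = (1/0.022) × 0.3732^(2/3) × √0.034 = 4.345 m/s. Hydraulic depth D_h = A/T = 0.8754/1.519 = 0.5761 m.
Froude number Fr = V/√(g·D_h) = 4.345/√(9.81×0.5761) = 1.83, which is greater than 1, so the flow is supercritical.

supercritical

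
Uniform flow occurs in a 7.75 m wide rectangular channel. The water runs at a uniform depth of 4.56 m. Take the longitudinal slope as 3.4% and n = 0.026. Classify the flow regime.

supercritical

Flow area A = b·y = 7.75 × 4.56 = 35.34 m². Wetted perimeter P = b + 2y = 7.75 + 2×4.56 = 16.87 m.
Hydraulic radius R = A/P = 35.34/16.87 = 2.095 m.
V = (1/n) R^(2/3) √S = (1/0.026) × 2.095^(2/3) × √0.034 = 11.61 m/s. Hydraulic depth D_h = A/T = 35.34/7.75 = 4.56 m.
Froude number Fr = V/√(g·D_h) = 11.61/√(9.81×4.56) = 1.74, which is greater than 1, so the flow is supercritical.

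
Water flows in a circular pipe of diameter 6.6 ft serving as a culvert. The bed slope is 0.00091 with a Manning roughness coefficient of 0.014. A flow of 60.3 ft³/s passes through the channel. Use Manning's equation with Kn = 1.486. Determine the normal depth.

Manning's equation rearranged: A R^(2/3) = nQ / (1.486·√S) = 0.014 × 60.3 / (1.486 × √0.00091) = 18.83.
At y = 2.35 ft: A R^(2/3) = 12.97 — low.
At y = 3.66 ft: A R^(2/3) = 28.35 — high.
At y = 2.88 ft: A R^(2/3) = 18.84 — matches.

y_n = 2.88 ft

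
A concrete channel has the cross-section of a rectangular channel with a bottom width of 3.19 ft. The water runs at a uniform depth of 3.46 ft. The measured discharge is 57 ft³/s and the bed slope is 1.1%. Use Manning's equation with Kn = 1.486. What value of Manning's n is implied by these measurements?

Flow area A = b·y = 3.19 × 3.46 = 11.04 ft². Wetted perimeter P = b + 2y = 3.19 + 2×3.46 = 10.11 ft.
Hydraulic radius R = A/P = 11.04/10.11 = 1.092 ft.
Rearranging Manning's equation: n = (1.486/Q) A R^(2/3) S^(1/2) = (1.486/57) × 11.04 × 1.092^(2/3) × √0.011 = 0.032.

n = 0.032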